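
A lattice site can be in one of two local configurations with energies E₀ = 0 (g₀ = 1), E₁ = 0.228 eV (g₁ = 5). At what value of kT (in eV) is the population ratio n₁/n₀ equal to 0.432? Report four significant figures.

n₁/n₀ = (g₁/g₀) exp[−(E₁−E₀)/kT] = 0.432.
⇒ (E₁−E₀)/kT = ln((5/1)/0.432) = ln(11.5741) = 2.44877.
kT = 0.228 eV / 2.44877 = 0.09311 eV.

0.09311 eV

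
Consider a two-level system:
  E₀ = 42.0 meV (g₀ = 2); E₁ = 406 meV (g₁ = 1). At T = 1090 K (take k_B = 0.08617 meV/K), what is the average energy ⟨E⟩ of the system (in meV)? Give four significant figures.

k_BT = 0.08617 × 1090 K = 93.9253 meV.
Eᵢ/kT = 0.447164, 4.32258.
Z = Σ gᵢe^(−Eᵢ/kT) = 2·e^(−0.447164) + 1·e^(−4.32258) = 1.27888 + 0.0132656 = 1.29215.
⟨E⟩ = Σ Eᵢ gᵢe^(−Eᵢ/kT) / Z = (42.0·1.27888 + 406·0.0132656) / 1.29215 = 45.74 meV.

45.74 meV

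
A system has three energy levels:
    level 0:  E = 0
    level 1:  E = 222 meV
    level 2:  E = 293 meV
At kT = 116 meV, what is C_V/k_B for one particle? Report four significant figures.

0.7002

Eᵢ/kT = 0, 1.91379, 2.52586.
Z = Σ e^(−Eᵢ/kT) = e^(−0) + e^(−1.91379) + e^(−2.52586) = 1.00000 + 0.147520 + 0.0799895 = 1.22751.
⟨E⟩ = 45.7726 meV, ⟨E²⟩ = 11517.1 meV².
C_V/k_B = (⟨E²⟩ − ⟨E⟩²)/(kT)² = (11517.1 − 2095.13)/13456.0 = 0.7002.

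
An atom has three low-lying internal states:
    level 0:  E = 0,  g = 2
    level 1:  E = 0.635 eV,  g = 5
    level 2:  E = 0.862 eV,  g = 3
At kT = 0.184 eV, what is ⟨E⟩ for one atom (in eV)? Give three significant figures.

Eᵢ/kT = 0, 3.4511, 4.6848.
Z = Σ gᵢe^(−Eᵢ/kT) = 2·e^(−0) + 5·e^(−3.4511) + 3·e^(−4.6848) = 2.0000 + 0.15855 + 0.027704 = 2.1863.
⟨E⟩ = Σ Eᵢ gᵢe^(−Eᵢ/kT) / Z = (0·2.0000 + 0.635·0.15855 + 0.862·0.027704) / 2.1863 = 0.0570 eV.

0.0570 eV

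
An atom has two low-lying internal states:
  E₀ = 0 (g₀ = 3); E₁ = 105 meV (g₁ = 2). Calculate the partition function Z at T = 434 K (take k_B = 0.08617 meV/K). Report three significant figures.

Z = 3.12

k_BT = 0.08617 × 434 K = 37.398 meV.
Eᵢ/kT = 0, 2.8076.
Z = Σ gᵢe^(−Eᵢ/kT) = 3·e^(−0) + 2·e^(−2.8076) = 3.0000 + 0.12070 = 3.1207.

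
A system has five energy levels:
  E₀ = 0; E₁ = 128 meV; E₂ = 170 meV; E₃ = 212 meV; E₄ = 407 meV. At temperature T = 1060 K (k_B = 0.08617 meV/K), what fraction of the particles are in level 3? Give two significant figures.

k_BT = 0.08617 × 1060 K = 91.34 meV.
Eᵢ/kT = 0, 1.401, 1.861, 2.321, 4.456.
Z = Σ e^(−Eᵢ/kT) = e^(−0) + e^(−1.401) + e^(−1.861) + e^(−2.321) + e^(−4.456) = 1.000 + 0.2464 + 0.1555 + 0.09818 + 0.01161 = 1.512.
P₃ = e^(−E₃/kT) / Z = 0.09818/1.512 = 0.065.

0.065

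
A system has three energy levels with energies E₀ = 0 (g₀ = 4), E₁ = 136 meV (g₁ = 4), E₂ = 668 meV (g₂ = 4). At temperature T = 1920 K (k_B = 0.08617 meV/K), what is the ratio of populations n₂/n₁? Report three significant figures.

k_BT = 0.08617 × 1920 K = 165.45 meV.
n₂/n₁ = (g₂/g₁) exp[−(E₂−E₁)/kT] = (4/4) × exp(−(532 meV)/(165.45 meV)) = (4/4) × exp(-3.2155) = 0.0401.

0.0401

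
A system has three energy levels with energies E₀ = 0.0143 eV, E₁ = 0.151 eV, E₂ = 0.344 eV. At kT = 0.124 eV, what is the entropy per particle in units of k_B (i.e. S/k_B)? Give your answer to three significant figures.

Eᵢ/kT = 0.11532, 1.2177, 2.7742.
Z = Σ e^(−Eᵢ/kT) = e^(−0.11532) + e^(−1.2177) + e^(−2.7742) = 0.89108 + 0.29591 + 0.062399 = 1.2494.
⟨E⟩ = Σ EᵢPᵢ = 0.063142 eV.
S/k_B = ln Z + ⟨E⟩/kT = ln(1.2494) + 0.063142/0.124 = 0.22266 + 0.50921 = 0.732.

0.732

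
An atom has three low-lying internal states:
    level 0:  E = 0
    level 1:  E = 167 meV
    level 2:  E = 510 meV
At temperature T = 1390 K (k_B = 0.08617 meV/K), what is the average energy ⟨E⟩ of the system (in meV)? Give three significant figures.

38.5 meV

k_BT = 0.08617 × 1390 K = 119.78 meV.
Eᵢ/kT = 0, 1.3942, 4.2578.
Z = Σ e^(−Eᵢ/kT) = e^(−0) + e^(−1.3942) + e^(−4.2578) = 1.0000 + 0.24803 + 0.014153 = 1.2622.
⟨E⟩ = Σ Eᵢ e^(−Eᵢ/kT) / Z = (0·1.0000 + 167·0.24803 + 510·0.014153) / 1.2622 = 38.5 meV.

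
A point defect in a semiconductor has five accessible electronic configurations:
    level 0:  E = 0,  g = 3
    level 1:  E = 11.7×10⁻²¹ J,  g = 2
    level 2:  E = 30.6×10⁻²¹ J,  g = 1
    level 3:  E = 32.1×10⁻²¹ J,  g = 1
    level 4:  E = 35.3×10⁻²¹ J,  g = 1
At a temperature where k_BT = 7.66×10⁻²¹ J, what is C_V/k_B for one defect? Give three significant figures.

Eᵢ/kT = 0, 1.5274, 3.9948, 4.1906, 4.6084.
Z = Σ gᵢe^(−Eᵢ/kT) = 3·e^(−0) + 2·e^(−1.5274) + 1·e^(−3.9948) + 1·e^(−4.1906) + 1·e^(−4.6084) = 3.0000 + 0.43420 + 0.018411 + 0.015137 + 0.0099678 = 3.4777.
⟨E⟩ = 1.8637, ⟨E²⟩ = 30.105.
C_V/k_B = (⟨E²⟩ − ⟨E⟩²)/(kT)² = (30.105 − 3.4734)/58.676 = 0.454.

0.454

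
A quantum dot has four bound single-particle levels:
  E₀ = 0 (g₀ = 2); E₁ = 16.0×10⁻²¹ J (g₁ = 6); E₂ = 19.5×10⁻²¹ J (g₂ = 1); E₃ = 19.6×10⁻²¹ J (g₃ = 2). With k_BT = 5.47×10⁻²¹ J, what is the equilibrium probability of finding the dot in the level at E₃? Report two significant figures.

0.023

Eᵢ/kT = 0, 2.925, 3.565, 3.583.
Z = Σ gᵢe^(−Eᵢ/kT) = 2·e^(−0) + 6·e^(−2.925) + 1·e^(−3.565) + 2·e^(−3.583) = 2.000 + 0.3220 + 0.02830 + 0.05558 = 2.406.
P₃ = g₃ e^(−E₃/kT) / Z = 0.05558/2.406 = 0.023.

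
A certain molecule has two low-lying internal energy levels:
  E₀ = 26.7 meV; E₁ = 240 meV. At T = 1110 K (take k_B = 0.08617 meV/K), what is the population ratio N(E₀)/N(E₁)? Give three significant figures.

k_BT = 0.08617 × 1110 K = 95.649 meV.
n₀/n₁ = exp[−(E₀−E₁)/kT] = exp(−(-213.3 meV)/(95.649 meV)) = exp(2.2300) = 9.30.

9.30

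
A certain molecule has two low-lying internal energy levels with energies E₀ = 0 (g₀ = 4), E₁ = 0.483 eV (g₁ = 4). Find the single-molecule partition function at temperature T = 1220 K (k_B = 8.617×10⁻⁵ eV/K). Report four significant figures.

Z = 4.040

k_BT = 8.617×10⁻⁵ × 1220 K = 0.105127 eV.
Eᵢ/kT = 0, 4.59444.
Z = Σ gᵢe^(−Eᵢ/kT) = 4·e^(−0) + 4·e^(−4.59444) = 4.00000 + 0.0404315 = 4.04043.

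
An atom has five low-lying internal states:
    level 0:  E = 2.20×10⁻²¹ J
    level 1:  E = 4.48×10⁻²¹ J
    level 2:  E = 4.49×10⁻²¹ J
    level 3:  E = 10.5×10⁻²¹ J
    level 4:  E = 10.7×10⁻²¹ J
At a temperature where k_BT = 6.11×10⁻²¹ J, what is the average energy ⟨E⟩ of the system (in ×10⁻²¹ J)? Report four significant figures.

4.765 ×10⁻²¹ J

Eᵢ/kT = 0.360065, 0.733224, 0.734861, 1.71849, 1.75123.
Z = Σ e^(−Eᵢ/kT) = e^(−0.360065) + e^(−0.733224) + e^(−0.734861) + e^(−1.71849) + e^(−1.75123) = 0.697631 + 0.480358 + 0.479572 + 0.179337 + 0.173560 = 2.01046.
⟨E⟩ = Σ Eᵢ e^(−Eᵢ/kT) / Z = (2.20·0.697631 + 4.48·0.480358 + 4.49·0.479572 + 10.5·0.179337 + 10.7·0.173560) / 2.01046 = 4.765 ×10⁻²¹ J.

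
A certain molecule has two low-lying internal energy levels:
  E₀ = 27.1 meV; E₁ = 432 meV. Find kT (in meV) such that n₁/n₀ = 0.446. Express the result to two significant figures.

n₁/n₀ = exp[−(E₁−E₀)/kT] = 0.446.
⇒ (E₁−E₀)/kT = ln(1/0.446) = ln(2.242) = 0.8074.
kT = 404.9 meV / 0.8074 = 500 meV.

500 meV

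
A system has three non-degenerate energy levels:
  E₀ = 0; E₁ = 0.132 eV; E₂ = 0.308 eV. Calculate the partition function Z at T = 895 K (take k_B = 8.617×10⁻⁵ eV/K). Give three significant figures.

Z = 1.20

k_BT = 8.617×10⁻⁵ × 895 K = 0.077122 eV.
Eᵢ/kT = 0, 1.7116, 3.9937.
Z = Σ e^(−Eᵢ/kT) = e^(−0) + e^(−1.7116) + e^(−3.9937) = 1.0000 + 0.18058 + 0.018431 = 1.1990.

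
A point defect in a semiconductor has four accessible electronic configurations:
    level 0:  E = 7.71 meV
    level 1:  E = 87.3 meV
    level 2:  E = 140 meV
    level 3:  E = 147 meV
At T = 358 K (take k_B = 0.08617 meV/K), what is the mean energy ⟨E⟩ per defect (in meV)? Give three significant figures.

16.2 meV

k_BT = 0.08617 × 358 K = 30.849 meV.
Eᵢ/kT = 0.24993, 2.8299, 4.5382, 4.7651.
Z = Σ e^(−Eᵢ/kT) = e^(−0.24993) + e^(−2.8299) + e^(−4.5382) + e^(−4.7651) = 0.77886 + 0.059019 + 0.010693 + 0.0085220 = 0.85709.
⟨E⟩ = Σ Eᵢ e^(−Eᵢ/kT) / Z = (7.71·0.77886 + 87.3·0.059019 + 140·0.010693 + 147·0.0085220) / 0.85709 = 16.2 meV.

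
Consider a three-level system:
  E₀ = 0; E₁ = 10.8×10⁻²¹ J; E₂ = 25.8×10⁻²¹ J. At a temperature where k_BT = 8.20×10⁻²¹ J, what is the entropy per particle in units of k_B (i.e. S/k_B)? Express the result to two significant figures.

Eᵢ/kT = 0, 1.317, 3.146.
Z = Σ e^(−Eᵢ/kT) = e^(−0) + e^(−1.317) + e^(−3.146) = 1.000 + 0.2679 + 0.04302 = 1.311.
⟨E⟩ = Σ EᵢPᵢ = 3.054 ×10⁻²¹ J.
S/k_B = ln Z + ⟨E⟩/kT = ln(1.311) + 3.054/8.20 = 0.2708 + 0.3724 = 0.64.

0.64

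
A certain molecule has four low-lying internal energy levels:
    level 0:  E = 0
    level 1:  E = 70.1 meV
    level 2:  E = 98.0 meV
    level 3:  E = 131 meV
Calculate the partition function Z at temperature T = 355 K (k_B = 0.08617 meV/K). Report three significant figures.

Z = 1.16

k_BT = 0.08617 × 355 K = 30.590 meV.
Eᵢ/kT = 0, 2.2916, 3.2037, 4.2824.
Z = Σ e^(−Eᵢ/kT) = e^(−0) + e^(−2.2916) + e^(−3.2037) + e^(−4.2824) = 1.0000 + 0.10110 + 0.040612 + 0.013809 = 1.1555.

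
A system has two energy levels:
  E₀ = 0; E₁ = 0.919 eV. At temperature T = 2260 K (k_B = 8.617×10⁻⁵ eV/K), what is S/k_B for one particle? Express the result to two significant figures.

k_BT = 8.617×10⁻⁵ × 2260 K = 0.1947 eV.
Eᵢ/kT = 0, 4.720.
Z = Σ e^(−Eᵢ/kT) = e^(−0) + e^(−4.720) = 1.000 + 0.008915 = 1.009.
⟨E⟩ = Σ EᵢPᵢ = 0.008120 eV.
S/k_B = ln Z + ⟨E⟩/kT = ln(1.009) + 0.008120/0.1947 = 0.008960 + 0.04171 = 0.051.

0.051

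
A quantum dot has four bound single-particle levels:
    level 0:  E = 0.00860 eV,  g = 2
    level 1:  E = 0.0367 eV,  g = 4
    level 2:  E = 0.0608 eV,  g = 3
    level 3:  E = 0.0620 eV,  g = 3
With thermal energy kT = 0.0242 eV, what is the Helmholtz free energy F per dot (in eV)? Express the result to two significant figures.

-0.025 eV

Eᵢ/kT = 0.3554, 1.517, 2.512, 2.562.
Z = Σ gᵢe^(−Eᵢ/kT) = 2·e^(−0.3554) + 4·e^(−1.517) + 3·e^(−2.512) + 3·e^(−2.562) = 1.402 + 0.8775 + 0.2433 + 0.2315 = 2.754.
F = −kT ln Z = −0.0242 × ln(2.754) = −0.0242 × 1.013 = -0.025 eV.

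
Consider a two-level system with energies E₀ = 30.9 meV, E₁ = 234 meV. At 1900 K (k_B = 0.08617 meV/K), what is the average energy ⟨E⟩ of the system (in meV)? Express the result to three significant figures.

k_BT = 0.08617 × 1900 K = 163.72 meV.
Eᵢ/kT = 0.18874, 1.4293.
Z = Σ e^(−Eᵢ/kT) = e^(−0.18874) + e^(−1.4293) = 0.82800 + 0.23948 = 1.0675.
⟨E⟩ = Σ Eᵢ e^(−Eᵢ/kT) / Z = (30.9·0.82800 + 234·0.23948) / 1.0675 = 76.5 meV.

76.5 meV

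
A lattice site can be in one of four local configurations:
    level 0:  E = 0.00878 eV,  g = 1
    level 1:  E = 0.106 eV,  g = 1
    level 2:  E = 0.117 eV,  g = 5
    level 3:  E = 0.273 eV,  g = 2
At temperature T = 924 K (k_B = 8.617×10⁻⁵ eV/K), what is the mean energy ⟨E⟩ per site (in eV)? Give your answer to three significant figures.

k_BT = 8.617×10⁻⁵ × 924 K = 0.079621 eV.
Eᵢ/kT = 0.11027, 1.3313, 1.4695, 3.4287.
Z = Σ gᵢe^(−Eᵢ/kT) = 1·e^(−0.11027) + 1·e^(−1.3313) + 5·e^(−1.4695) + 2·e^(−3.4287) = 0.89559 + 0.26413 + 1.1502 + 0.064858 = 2.3748.
⟨E⟩ = Σ Eᵢ gᵢe^(−Eᵢ/kT) / Z = (0.00878·0.89559 + 0.106·0.26413 + 0.117·1.1502 + 0.273·0.064858) / 2.3748 = 0.0792 eV.

0.0792 eV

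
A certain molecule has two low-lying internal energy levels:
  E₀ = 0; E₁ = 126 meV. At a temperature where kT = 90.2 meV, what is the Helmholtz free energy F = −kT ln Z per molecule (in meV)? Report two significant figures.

-20 meV

Eᵢ/kT = 0, 1.397.
Z = Σ e^(−Eᵢ/kT) = e^(−0) + e^(−1.397) = 1.000 + 0.2473 = 1.247.
F = −kT ln Z = −90.2 × ln(1.247) = −90.2 × 0.2207 = -20 meV.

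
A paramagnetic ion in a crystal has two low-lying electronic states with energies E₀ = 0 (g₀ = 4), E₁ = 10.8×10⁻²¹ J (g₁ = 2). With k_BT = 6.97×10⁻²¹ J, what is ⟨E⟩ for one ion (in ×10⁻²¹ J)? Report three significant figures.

Eᵢ/kT = 0, 1.5495.
Z = Σ gᵢe^(−Eᵢ/kT) = 4·e^(−0) + 2·e^(−1.5495) = 4.0000 + 0.42471 = 4.4247.
⟨E⟩ = Σ Eᵢ gᵢe^(−Eᵢ/kT) / Z = (0·4.0000 + 10.8·0.42471) / 4.4247 = 1.04 ×10⁻²¹ J.

1.04 ×10⁻²¹ J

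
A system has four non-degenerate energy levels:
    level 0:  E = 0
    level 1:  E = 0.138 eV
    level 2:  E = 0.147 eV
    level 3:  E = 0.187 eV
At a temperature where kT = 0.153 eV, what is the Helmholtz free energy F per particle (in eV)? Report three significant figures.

-0.112 eV

Eᵢ/kT = 0, 0.90196, 0.96078, 1.2222.
Z = Σ e^(−Eᵢ/kT) = e^(−0) + e^(−0.90196) + e^(−0.96078) + e^(−1.2222) = 1.0000 + 0.40577 + 0.38259 + 0.29458 = 2.0829.
F = −kT ln Z = −0.153 × ln(2.0829) = −0.153 × 0.73376 = -0.112 eV.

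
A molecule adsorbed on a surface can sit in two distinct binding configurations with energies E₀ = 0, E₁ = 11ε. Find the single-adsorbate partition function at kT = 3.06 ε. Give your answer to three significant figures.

Eᵢ/kT = 0, 3.5948.
Z = Σ e^(−Eᵢ/kT) = e^(−0) + e^(−3.5948) = 1.0000 + 0.027466 = 1.0275.

Z = 1.03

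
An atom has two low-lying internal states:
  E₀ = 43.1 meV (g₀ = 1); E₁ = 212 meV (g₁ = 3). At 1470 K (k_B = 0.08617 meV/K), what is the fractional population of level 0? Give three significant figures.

0.558

k_BT = 0.08617 × 1470 K = 126.67 meV.
Eᵢ/kT = 0.34025, 1.6736.
Z = Σ gᵢe^(−Eᵢ/kT) = 1·e^(−0.34025) + 3·e^(−1.6736) = 0.71159 + 0.56271 = 1.2743.
P₀ = g₀ e^(−E₀/kT) / Z = 0.71159/1.2743 = 0.558.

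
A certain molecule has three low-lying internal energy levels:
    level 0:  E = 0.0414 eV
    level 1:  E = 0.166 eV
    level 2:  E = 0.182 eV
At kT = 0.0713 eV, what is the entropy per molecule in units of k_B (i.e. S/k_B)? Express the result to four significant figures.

0.7134

Eᵢ/kT = 0.580645, 2.32819, 2.55259.
Z = Σ e^(−Eᵢ/kT) = e^(−0.580645) + e^(−2.32819) + e^(−2.55259) = 0.559537 + 0.0974720 + 0.0778797 = 0.734889.
⟨E⟩ = Σ EᵢPᵢ = 0.0728264 eV.
S/k_B = ln Z + ⟨E⟩/kT = ln(0.734889) + 0.0728264/0.0713 = -0.308036 + 1.02141 = 0.7134.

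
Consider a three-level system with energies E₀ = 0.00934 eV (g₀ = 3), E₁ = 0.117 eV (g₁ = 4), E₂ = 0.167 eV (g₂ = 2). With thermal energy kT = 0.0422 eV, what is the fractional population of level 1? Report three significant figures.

Eᵢ/kT = 0.22133, 2.7725, 3.9573.
Z = Σ gᵢe^(−Eᵢ/kT) = 3·e^(−0.22133) + 4·e^(−2.7725) + 2·e^(−3.9573) = 2.4044 + 0.25002 + 0.038229 = 2.6926.
P₁ = g₁ e^(−E₁/kT) / Z = 0.25002/2.6926 = 0.0929.

0.0929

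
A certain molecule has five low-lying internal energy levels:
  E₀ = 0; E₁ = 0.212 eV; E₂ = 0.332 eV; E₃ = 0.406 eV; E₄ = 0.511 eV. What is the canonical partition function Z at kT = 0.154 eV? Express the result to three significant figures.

Z = 1.48

Eᵢ/kT = 0, 1.3766, 2.1558, 2.6364, 3.3182.
Z = Σ e^(−Eᵢ/kT) = e^(−0) + e^(−1.3766) + e^(−2.1558) + e^(−2.6364) + e^(−3.3182) = 1.0000 + 0.25244 + 0.11581 + 0.071619 + 0.036218 = 1.4761.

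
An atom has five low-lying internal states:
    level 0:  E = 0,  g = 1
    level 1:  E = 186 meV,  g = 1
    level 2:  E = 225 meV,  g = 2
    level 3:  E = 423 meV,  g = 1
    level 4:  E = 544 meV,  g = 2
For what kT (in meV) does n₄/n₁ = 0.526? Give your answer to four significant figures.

268.0 meV

n₄/n₁ = (g₄/g₁) exp[−(E₄−E₁)/kT] = 0.526.
⇒ (E₄−E₁)/kT = ln((2/1)/0.526) = ln(3.80228) = 1.33560.
kT = 358 meV / 1.33560 = 268.0 meV.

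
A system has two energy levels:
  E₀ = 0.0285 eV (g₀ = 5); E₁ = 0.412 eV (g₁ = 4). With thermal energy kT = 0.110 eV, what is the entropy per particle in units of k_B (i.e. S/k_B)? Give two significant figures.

1.7

Eᵢ/kT = 0.2591, 3.745.
Z = Σ gᵢe^(−Eᵢ/kT) = 5·e^(−0.2591) + 4·e^(−3.745) = 3.859 + 0.09454 = 3.954.
⟨E⟩ = Σ EᵢPᵢ = 0.03767 eV.
S/k_B = ln Z + ⟨E⟩/kT = ln(3.954) + 0.03767/0.110 = 1.375 + 0.3425 = 1.7.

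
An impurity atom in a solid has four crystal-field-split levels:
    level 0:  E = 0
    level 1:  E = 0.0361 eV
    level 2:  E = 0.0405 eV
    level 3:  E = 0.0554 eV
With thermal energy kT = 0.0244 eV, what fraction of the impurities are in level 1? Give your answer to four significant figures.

Eᵢ/kT = 0, 1.47951, 1.65984, 2.27049.
Z = Σ e^(−Eᵢ/kT) = e^(−0) + e^(−1.47951) + e^(−1.65984) + e^(−2.27049) = 1.00000 + 0.227749 + 0.190169 + 0.103262 = 1.52118.
P₁ = e^(−E₁/kT) / Z = 0.227749/1.52118 = 0.1497.

0.1497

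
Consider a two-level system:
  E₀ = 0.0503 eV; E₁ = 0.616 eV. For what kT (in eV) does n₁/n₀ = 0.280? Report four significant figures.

n₁/n₀ = exp[−(E₁−E₀)/kT] = 0.280.
⇒ (E₁−E₀)/kT = ln(1/0.280) = ln(3.57143) = 1.27297.
kT = 0.5657 eV / 1.27297 = 0.4444 eV.

0.4444 eV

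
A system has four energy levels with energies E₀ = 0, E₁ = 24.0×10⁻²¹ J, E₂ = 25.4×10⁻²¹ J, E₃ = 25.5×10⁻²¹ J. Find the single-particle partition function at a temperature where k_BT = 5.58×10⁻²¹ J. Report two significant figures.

Z = 1.0

Eᵢ/kT = 0, 4.301, 4.552, 4.570.
Z = Σ e^(−Eᵢ/kT) = e^(−0) + e^(−4.301) + e^(−4.552) + e^(−4.570) = 1.000 + 0.01355 + 0.01055 + 0.01036 = 1.034.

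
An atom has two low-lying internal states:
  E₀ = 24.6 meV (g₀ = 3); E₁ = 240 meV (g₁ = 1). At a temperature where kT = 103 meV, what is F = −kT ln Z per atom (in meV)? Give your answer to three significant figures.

-92.7 meV

Eᵢ/kT = 0.23883, 2.3301.
Z = Σ gᵢe^(−Eᵢ/kT) = 3·e^(−0.23883) + 1·e^(−2.3301) = 2.3626 + 0.097286 = 2.4599.
F = −kT ln Z = −103 × ln(2.4599) = −103 × 0.90012 = -92.7 meV.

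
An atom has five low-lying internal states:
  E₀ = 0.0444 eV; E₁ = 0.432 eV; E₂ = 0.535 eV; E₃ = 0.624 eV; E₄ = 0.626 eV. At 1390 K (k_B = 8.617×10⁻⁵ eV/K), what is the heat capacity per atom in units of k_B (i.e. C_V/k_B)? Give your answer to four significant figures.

0.9247

k_BT = 8.617×10⁻⁵ × 1390 K = 0.119776 eV.
Eᵢ/kT = 0.370692, 3.60673, 4.46667, 5.20972, 5.22642.
Z = Σ e^(−Eᵢ/kT) = e^(−0.370692) + e^(−3.60673) + e^(−4.46667) + e^(−5.20972) + e^(−5.22642) = 0.690257 + 0.0271405 + 0.0114855 + 0.00546320 + 0.00537273 = 0.739719.
⟨E⟩ = 0.0747435 eV, ⟨E²⟩ = 0.0188530 eV².
C_V/k_B = (⟨E²⟩ − ⟨E⟩²)/(kT)² = (0.0188530 − 0.00558659)/0.0143463 = 0.9247.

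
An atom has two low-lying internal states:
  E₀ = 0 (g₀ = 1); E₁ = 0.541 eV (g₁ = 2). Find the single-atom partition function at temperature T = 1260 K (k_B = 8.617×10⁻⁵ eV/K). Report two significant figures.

Z = 1.0

k_BT = 8.617×10⁻⁵ × 1260 K = 0.1086 eV.
Eᵢ/kT = 0, 4.982.
Z = Σ gᵢe^(−Eᵢ/kT) = 1·e^(−0) + 2·e^(−4.982) = 1.000 + 0.01372 = 1.014.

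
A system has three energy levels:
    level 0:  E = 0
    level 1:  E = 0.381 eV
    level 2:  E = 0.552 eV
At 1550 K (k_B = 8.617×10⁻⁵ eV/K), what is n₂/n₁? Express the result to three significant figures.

0.278

k_BT = 8.617×10⁻⁵ × 1550 K = 0.13356 eV.
n₂/n₁ = exp[−(E₂−E₁)/kT] = exp(−(0.171 eV)/(0.13356 eV)) = exp(-1.2803) = 0.278.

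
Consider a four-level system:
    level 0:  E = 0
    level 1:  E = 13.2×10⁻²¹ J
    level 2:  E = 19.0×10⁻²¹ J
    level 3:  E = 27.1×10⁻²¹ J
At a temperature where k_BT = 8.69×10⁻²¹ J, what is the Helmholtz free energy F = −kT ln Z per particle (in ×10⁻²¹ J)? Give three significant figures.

Eᵢ/kT = 0, 1.5190, 2.1864, 3.1185.
Z = Σ e^(−Eᵢ/kT) = e^(−0) + e^(−1.5190) + e^(−2.1864) + e^(−3.1185) = 1.0000 + 0.21893 + 0.11232 + 0.044223 = 1.3755.
F = −kT ln Z = −8.69 × ln(1.3755) = −8.69 × 0.31882 = -2.77 ×10⁻²¹ J.

-2.77 ×10⁻²¹ J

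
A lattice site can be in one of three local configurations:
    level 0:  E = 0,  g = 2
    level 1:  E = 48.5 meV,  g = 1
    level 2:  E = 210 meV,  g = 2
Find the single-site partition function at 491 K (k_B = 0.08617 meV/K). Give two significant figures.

k_BT = 0.08617 × 491 K = 42.31 meV.
Eᵢ/kT = 0, 1.146, 4.963.
Z = Σ gᵢe^(−Eᵢ/kT) = 2·e^(−0) + 1·e^(−1.146) + 2·e^(−4.963) = 2.000 + 0.3179 + 0.01398 = 2.332.

Z = 2.3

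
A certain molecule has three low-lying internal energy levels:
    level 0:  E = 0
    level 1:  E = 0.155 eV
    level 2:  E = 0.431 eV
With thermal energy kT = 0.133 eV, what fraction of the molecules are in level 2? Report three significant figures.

Eᵢ/kT = 0, 1.1654, 3.2406.
Z = Σ e^(−Eᵢ/kT) = e^(−0) + e^(−1.1654) + e^(−3.2406) = 1.0000 + 0.31180 + 0.039140 = 1.3509.
P₂ = e^(−E₂/kT) / Z = 0.039140/1.3509 = 0.0290.

0.0290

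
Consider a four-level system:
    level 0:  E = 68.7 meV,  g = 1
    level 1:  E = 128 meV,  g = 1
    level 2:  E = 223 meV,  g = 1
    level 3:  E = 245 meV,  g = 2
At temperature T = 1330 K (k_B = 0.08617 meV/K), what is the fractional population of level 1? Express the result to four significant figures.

k_BT = 0.08617 × 1330 K = 114.606 meV.
Eᵢ/kT = 0.599445, 1.11687, 1.94580, 2.13776.
Z = Σ gᵢe^(−Eᵢ/kT) = 1·e^(−0.599445) + 1·e^(−1.11687) + 1·e^(−1.94580) + 2·e^(−2.13776) = 0.549116 + 0.327303 + 0.142873 + 0.235837 = 1.25513.
P₁ = g₁ e^(−E₁/kT) / Z = 0.327303/1.25513 = 0.2608.

0.2608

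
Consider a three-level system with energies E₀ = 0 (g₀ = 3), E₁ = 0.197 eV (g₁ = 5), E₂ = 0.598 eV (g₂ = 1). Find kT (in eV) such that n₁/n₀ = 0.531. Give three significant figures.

0.172 eV

n₁/n₀ = (g₁/g₀) exp[−(E₁−E₀)/kT] = 0.531.
⇒ (E₁−E₀)/kT = ln((5/3)/0.531) = ln(3.1387) = 1.1438.
kT = 0.197 eV / 1.1438 = 0.172 eV.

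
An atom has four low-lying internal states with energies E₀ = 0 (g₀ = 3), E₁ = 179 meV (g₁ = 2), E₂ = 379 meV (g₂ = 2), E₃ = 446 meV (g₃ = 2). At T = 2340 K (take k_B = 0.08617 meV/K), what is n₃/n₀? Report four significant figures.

0.07300

k_BT = 0.08617 × 2340 K = 201.638 meV.
n₃/n₀ = (g₃/g₀) exp[−(E₃−E₀)/kT] = (2/3) × exp(−(446 meV)/(201.638 meV)) = (2/3) × exp(-2.21188) = 0.07300.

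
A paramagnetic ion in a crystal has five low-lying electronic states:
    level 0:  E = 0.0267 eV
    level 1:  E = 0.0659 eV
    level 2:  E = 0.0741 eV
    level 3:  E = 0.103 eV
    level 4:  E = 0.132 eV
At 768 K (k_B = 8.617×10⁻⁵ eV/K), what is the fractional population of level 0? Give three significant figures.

0.390

k_BT = 8.617×10⁻⁵ × 768 K = 0.066179 eV.
Eᵢ/kT = 0.40345, 0.99578, 1.1197, 1.5564, 1.9946.
Z = Σ e^(−Eᵢ/kT) = e^(−0.40345) + e^(−0.99578) + e^(−1.1197) + e^(−1.5564) + e^(−1.9946) = 0.66801 + 0.36944 + 0.32638 + 0.21089 + 0.13607 = 1.7108.
P₀ = e^(−E₀/kT) / Z = 0.66801/1.7108 = 0.390.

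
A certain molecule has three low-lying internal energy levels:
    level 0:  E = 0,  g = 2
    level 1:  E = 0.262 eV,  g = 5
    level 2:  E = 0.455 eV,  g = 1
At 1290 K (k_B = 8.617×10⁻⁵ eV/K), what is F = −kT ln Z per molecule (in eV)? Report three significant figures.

k_BT = 8.617×10⁻⁵ × 1290 K = 0.11116 eV.
Eᵢ/kT = 0, 2.3570, 4.0932.
Z = Σ gᵢe^(−Eᵢ/kT) = 2·e^(−0) + 5·e^(−2.3570) + 1·e^(−4.0932) = 2.0000 + 0.47352 + 0.016686 = 2.4902.
F = −kT ln Z = −0.11116 × ln(2.4902) = −0.11116 × 0.91236 = -0.101 eV.

-0.101 eV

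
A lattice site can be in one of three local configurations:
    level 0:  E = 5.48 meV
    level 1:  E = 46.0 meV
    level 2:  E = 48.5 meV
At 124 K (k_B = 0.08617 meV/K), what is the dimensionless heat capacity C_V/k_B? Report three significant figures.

0.567

k_BT = 0.08617 × 124 K = 10.685 meV.
Eᵢ/kT = 0.51287, 4.3051, 4.5391.
Z = Σ e^(−Eᵢ/kT) = e^(−0.51287) + e^(−4.3051) + e^(−4.5391) = 0.59877 + 0.013500 + 0.010683 = 0.62295.
⟨E⟩ = 7.0959 meV, ⟨E²⟩ = 115.06 meV².
C_V/k_B = (⟨E²⟩ − ⟨E⟩²)/(kT)² = (115.06 − 50.352)/114.17 = 0.567.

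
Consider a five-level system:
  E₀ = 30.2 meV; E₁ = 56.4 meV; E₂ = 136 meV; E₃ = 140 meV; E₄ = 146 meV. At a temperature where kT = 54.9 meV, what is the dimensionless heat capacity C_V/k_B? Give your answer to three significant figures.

Eᵢ/kT = 0.55009, 1.0273, 2.4772, 2.5501, 2.6594.
Z = Σ e^(−Eᵢ/kT) = e^(−0.55009) + e^(−1.0273) + e^(−2.4772) + e^(−2.5501) + e^(−2.6594) = 0.57690 + 0.35797 + 0.083978 + 0.078074 + 0.069990 = 1.1669.
⟨E⟩ = 60.144 meV, ⟨E²⟩ = 5347.7 meV².
C_V/k_B = (⟨E²⟩ − ⟨E⟩²)/(kT)² = (5347.7 − 3617.3)/3014.0 = 0.574.

0.574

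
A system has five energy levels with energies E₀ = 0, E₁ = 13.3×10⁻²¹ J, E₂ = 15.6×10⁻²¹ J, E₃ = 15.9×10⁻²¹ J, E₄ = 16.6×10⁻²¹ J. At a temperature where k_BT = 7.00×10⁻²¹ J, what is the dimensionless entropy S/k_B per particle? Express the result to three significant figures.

1.05

Eᵢ/kT = 0, 1.9000, 2.2286, 2.2714, 2.3714.
Z = Σ e^(−Eᵢ/kT) = e^(−0) + e^(−1.9000) + e^(−2.2286) + e^(−2.2714) + e^(−2.3714) = 1.0000 + 0.14957 + 0.10768 + 0.10317 + 0.093350 = 1.4538.
⟨E⟩ = Σ EᵢPᵢ = 4.7181 ×10⁻²¹ J.
S/k_B = ln Z + ⟨E⟩/kT = ln(1.4538) + 4.7181/7.00 = 0.37418 + 0.67401 = 1.05.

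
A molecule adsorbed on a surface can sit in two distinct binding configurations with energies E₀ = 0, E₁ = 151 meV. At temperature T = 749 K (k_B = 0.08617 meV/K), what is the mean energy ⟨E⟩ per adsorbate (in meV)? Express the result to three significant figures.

13.3 meV

k_BT = 0.08617 × 749 K = 64.541 meV.
Eᵢ/kT = 0, 2.3396.
Z = Σ e^(−Eᵢ/kT) = e^(−0) + e^(−2.3396) = 1.0000 + 0.096366 = 1.0964.
⟨E⟩ = Σ Eᵢ e^(−Eᵢ/kT) / Z = (0·1.0000 + 151·0.096366) / 1.0964 = 13.3 meV.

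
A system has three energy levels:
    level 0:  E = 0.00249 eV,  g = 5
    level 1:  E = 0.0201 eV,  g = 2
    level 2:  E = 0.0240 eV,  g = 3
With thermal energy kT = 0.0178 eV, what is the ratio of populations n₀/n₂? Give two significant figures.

n₀/n₂ = (g₀/g₂) exp[−(E₀−E₂)/kT] = (5/3) × exp(−(-0.02151 eV)/(0.0178 eV)) = (5/3) × exp(1.208) = 5.6.

5.6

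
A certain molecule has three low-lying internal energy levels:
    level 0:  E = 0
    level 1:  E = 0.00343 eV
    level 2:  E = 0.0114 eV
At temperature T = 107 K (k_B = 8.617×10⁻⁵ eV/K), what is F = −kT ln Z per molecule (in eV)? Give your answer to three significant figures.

-0.00630 eV

k_BT = 8.617×10⁻⁵ × 107 K = 0.0092202 eV.
Eᵢ/kT = 0, 0.37201, 1.2364.
Z = Σ e^(−Eᵢ/kT) = e^(−0) + e^(−0.37201) + e^(−1.2364) = 1.0000 + 0.68935 + 0.29043 = 1.9798.
F = −kT ln Z = −0.0092202 × ln(1.9798) = −0.0092202 × 0.68300 = -0.00630 eV.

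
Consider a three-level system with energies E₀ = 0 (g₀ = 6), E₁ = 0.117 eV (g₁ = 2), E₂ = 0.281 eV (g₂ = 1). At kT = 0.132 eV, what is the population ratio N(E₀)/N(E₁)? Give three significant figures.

n₀/n₁ = (g₀/g₁) exp[−(E₀−E₁)/kT] = (6/2) × exp(−(-0.117 eV)/(0.132 eV)) = (6/2) × exp(0.88636) = 7.28.

7.28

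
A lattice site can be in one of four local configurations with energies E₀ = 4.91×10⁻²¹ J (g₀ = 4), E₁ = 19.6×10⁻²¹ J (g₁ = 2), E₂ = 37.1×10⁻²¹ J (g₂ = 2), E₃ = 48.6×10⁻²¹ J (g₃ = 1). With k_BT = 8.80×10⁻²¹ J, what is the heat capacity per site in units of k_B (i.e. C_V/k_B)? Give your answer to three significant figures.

0.394

Eᵢ/kT = 0.55795, 2.2273, 4.2159, 5.5227.
Z = Σ gᵢe^(−Eᵢ/kT) = 4·e^(−0.55795) + 2·e^(−2.2273) + 2·e^(−4.2159) + 1·e^(−5.5227) = 2.2895 + 0.21564 + 0.029518 + 0.0039950 = 2.5387.
⟨E⟩ = 6.6007, ⟨E²⟩ = 74.093.
C_V/k_B = (⟨E²⟩ − ⟨E⟩²)/(kT)² = (74.093 − 43.569)/77.440 = 0.394.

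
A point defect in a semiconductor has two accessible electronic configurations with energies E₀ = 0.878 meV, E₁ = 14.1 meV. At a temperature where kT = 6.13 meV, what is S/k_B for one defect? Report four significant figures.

Eᵢ/kT = 0.143230, 2.30016.
Z = Σ e^(−Eᵢ/kT) = e^(−0.143230) + e^(−2.30016) = 0.866555 + 0.100243 = 0.966798.
⟨E⟩ = Σ EᵢPᵢ = 2.24893 meV.
S/k_B = ln Z + ⟨E⟩/kT = ln(0.966798) + 2.24893/6.13 = -0.0337657 + 0.366873 = 0.3331.

0.3331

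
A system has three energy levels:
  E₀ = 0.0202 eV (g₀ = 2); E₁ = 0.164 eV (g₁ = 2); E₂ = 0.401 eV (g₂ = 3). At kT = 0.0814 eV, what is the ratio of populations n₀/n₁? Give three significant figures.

5.85

n₀/n₁ = (g₀/g₁) exp[−(E₀−E₁)/kT] = (2/2) × exp(−(-0.1438 eV)/(0.0814 eV)) = (2/2) × exp(1.7666) = 5.85.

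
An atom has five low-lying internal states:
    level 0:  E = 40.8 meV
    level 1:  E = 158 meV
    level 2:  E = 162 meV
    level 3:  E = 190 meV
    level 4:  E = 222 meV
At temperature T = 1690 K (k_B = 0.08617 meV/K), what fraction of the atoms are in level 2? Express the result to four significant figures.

0.1720

k_BT = 0.08617 × 1690 K = 145.627 meV.
Eᵢ/kT = 0.280168, 1.08496, 1.11243, 1.30470, 1.52444.
Z = Σ e^(−Eᵢ/kT) = e^(−0.280168) + e^(−1.08496) + e^(−1.11243) + e^(−1.30470) + e^(−1.52444) = 0.755657 + 0.337915 + 0.328759 + 0.271254 + 0.217743 = 1.91133.
P₂ = e^(−E₂/kT) / Z = 0.328759/1.91133 = 0.1720.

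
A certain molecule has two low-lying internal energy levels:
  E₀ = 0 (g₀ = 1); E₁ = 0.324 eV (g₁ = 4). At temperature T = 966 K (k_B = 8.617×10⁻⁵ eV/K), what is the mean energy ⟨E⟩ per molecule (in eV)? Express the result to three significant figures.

k_BT = 8.617×10⁻⁵ × 966 K = 0.083240 eV.
Eᵢ/kT = 0, 3.8924.
Z = Σ gᵢe^(−Eᵢ/kT) = 1·e^(−0) + 4·e^(−3.8924) = 1.0000 + 0.081585 = 1.0816.
⟨E⟩ = Σ Eᵢ gᵢe^(−Eᵢ/kT) / Z = (0·1.0000 + 0.324·0.081585) / 1.0816 = 0.0244 eV.

0.0244 eV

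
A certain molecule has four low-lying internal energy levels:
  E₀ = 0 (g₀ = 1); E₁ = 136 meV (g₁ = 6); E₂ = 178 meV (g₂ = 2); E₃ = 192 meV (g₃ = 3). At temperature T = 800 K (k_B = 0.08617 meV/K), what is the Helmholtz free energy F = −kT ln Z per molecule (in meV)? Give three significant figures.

-53.4 meV

k_BT = 0.08617 × 800 K = 68.936 meV.
Eᵢ/kT = 0, 1.9728, 2.5821, 2.7852.
Z = Σ gᵢe^(−Eᵢ/kT) = 1·e^(−0) + 6·e^(−1.9728) + 2·e^(−2.5821) + 3·e^(−2.7852) = 1.0000 + 0.83440 + 0.15123 + 0.18515 = 2.1708.
F = −kT ln Z = −68.936 × ln(2.1708) = −68.936 × 0.77510 = -53.4 meV.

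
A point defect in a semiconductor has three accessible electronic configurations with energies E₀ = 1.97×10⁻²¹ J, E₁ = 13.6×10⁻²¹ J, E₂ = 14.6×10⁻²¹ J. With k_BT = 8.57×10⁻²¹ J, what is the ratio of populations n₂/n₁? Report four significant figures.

n₂/n₁ = exp[−(E₂−E₁)/kT] = exp(−(1.0 ×10⁻²¹ J)/(8.57 ×10⁻²¹ J)) = exp(-0.116686) = 0.8899.

0.8899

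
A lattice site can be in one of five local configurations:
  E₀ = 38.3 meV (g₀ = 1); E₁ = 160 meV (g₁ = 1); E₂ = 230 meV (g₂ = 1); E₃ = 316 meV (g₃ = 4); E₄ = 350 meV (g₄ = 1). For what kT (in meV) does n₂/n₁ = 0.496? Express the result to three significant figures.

99.8 meV

n₂/n₁ = (g₂/g₁) exp[−(E₂−E₁)/kT] = 0.496.
⇒ (E₂−E₁)/kT = ln((1/1)/0.496) = ln(2.0161) = 0.70116.
kT = 70 meV / 0.70116 = 99.8 meV.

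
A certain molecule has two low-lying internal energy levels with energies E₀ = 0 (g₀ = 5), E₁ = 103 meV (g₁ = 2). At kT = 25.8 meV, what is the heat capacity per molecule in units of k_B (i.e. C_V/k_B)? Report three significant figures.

Eᵢ/kT = 0, 3.9922.
Z = Σ gᵢe^(−Eᵢ/kT) = 5·e^(−0) + 2·e^(−3.9922) = 5.0000 + 0.036918 = 5.0369.
⟨E⟩ = 0.75494 meV, ⟨E²⟩ = 77.759 meV².
C_V/k_B = (⟨E²⟩ − ⟨E⟩²)/(kT)² = (77.759 − 0.56993)/665.64 = 0.116.

0.116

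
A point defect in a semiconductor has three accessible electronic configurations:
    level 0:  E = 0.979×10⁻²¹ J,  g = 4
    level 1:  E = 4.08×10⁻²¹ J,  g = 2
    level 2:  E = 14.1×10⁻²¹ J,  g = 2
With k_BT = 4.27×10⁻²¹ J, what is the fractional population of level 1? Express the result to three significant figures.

0.191

Eᵢ/kT = 0.22927, 0.95550, 3.3021.
Z = Σ gᵢe^(−Eᵢ/kT) = 4·e^(−0.22927) + 2·e^(−0.95550) + 2·e^(−3.3021) = 3.1805 + 0.76924 + 0.073612 = 4.0234.
P₁ = g₁ e^(−E₁/kT) / Z = 0.76924/4.0234 = 0.191.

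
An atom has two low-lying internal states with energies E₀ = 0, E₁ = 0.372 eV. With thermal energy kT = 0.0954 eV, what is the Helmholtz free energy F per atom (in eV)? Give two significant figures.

Eᵢ/kT = 0, 3.899.
Z = Σ e^(−Eᵢ/kT) = e^(−0) + e^(−3.899) = 1.000 + 0.02026 = 1.020.
F = −kT ln Z = −0.0954 × ln(1.020) = −0.0954 × 0.01980 = -0.0019 eV.

-0.0019 eV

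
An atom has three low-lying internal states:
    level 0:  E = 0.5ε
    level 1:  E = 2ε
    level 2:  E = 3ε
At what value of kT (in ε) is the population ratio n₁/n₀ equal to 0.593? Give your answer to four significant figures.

2.870 ε

n₁/n₀ = exp[−(E₁−E₀)/kT] = 0.593.
⇒ (E₁−E₀)/kT = ln(1/0.593) = ln(1.68634) = 0.522560.
kT = 1.5ε / 0.522560 = 2.870 ε.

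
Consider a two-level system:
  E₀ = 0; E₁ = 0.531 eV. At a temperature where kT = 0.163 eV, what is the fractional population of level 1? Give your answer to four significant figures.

0.03705

Eᵢ/kT = 0, 3.25767.
Z = Σ e^(−Eᵢ/kT) = e^(−0) + e^(−3.25767) = 1.00000 + 0.0384779 = 1.03848.
P₁ = e^(−E₁/kT) / Z = 0.0384779/1.03848 = 0.03705.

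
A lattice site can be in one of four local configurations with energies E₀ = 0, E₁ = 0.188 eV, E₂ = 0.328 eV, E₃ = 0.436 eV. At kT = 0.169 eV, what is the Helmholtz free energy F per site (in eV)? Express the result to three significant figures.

-0.0739 eV

Eᵢ/kT = 0, 1.1124, 1.9408, 2.5799.
Z = Σ e^(−Eᵢ/kT) = e^(−0) + e^(−1.1124) + e^(−1.9408) + e^(−2.5799) = 1.0000 + 0.32877 + 0.14359 + 0.075782 = 1.5481.
F = −kT ln Z = −0.169 × ln(1.5481) = −0.169 × 0.43703 = -0.0739 eV.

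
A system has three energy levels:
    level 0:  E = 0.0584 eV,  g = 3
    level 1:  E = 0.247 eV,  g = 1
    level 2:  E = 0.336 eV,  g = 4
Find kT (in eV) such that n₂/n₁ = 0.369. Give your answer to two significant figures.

n₂/n₁ = (g₂/g₁) exp[−(E₂−E₁)/kT] = 0.369.
⇒ (E₂−E₁)/kT = ln((4/1)/0.369) = ln(10.84) = 2.383.
kT = 0.089 eV / 2.383 = 0.037 eV.

0.037 eV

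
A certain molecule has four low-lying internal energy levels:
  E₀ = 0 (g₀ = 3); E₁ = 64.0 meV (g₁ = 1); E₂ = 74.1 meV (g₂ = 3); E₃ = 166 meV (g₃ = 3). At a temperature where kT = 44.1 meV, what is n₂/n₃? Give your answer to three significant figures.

8.04

n₂/n₃ = (g₂/g₃) exp[−(E₂−E₃)/kT] = (3/3) × exp(−(-91.9 meV)/(44.1 meV)) = (3/3) × exp(2.0839) = 8.04.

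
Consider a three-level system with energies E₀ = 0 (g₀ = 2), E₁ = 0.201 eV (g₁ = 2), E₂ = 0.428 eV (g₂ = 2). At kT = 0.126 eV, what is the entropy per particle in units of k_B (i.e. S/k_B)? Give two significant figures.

Eᵢ/kT = 0, 1.595, 3.397.
Z = Σ gᵢe^(−Eᵢ/kT) = 2·e^(−0) + 2·e^(−1.595) + 2·e^(−3.397) = 2.000 + 0.4058 + 0.06695 = 2.473.
⟨E⟩ = Σ EᵢPᵢ = 0.04457 eV.
S/k_B = ln Z + ⟨E⟩/kT = ln(2.473) + 0.04457/0.126 = 0.9054 + 0.3537 = 1.3.

1.3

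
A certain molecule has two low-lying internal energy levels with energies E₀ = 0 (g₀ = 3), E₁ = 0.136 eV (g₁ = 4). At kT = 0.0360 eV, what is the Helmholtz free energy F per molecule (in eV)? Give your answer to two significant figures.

-0.041 eV

Eᵢ/kT = 0, 3.778.
Z = Σ gᵢe^(−Eᵢ/kT) = 3·e^(−0) + 4·e^(−3.778) = 3.000 + 0.09147 = 3.091.
F = −kT ln Z = −0.0360 × ln(3.091) = −0.0360 × 1.128 = -0.041 eV.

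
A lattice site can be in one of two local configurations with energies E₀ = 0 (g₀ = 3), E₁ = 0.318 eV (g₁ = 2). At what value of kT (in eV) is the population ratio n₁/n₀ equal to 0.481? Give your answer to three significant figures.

n₁/n₀ = (g₁/g₀) exp[−(E₁−E₀)/kT] = 0.481.
⇒ (E₁−E₀)/kT = ln((2/3)/0.481) = ln(1.3860) = 0.32642.
kT = 0.318 eV / 0.32642 = 0.974 eV.

0.974 eV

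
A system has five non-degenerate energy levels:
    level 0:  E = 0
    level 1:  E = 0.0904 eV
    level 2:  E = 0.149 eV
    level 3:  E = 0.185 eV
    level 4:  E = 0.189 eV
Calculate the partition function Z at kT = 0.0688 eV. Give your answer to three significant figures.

Z = 1.52

Eᵢ/kT = 0, 1.3140, 2.1657, 2.6890, 2.7471.
Z = Σ e^(−Eᵢ/kT) = e^(−0) + e^(−1.3140) + e^(−2.1657) + e^(−2.6890) + e^(−2.7471) = 1.0000 + 0.26874 + 0.11467 + 0.067949 + 0.064114 = 1.5155.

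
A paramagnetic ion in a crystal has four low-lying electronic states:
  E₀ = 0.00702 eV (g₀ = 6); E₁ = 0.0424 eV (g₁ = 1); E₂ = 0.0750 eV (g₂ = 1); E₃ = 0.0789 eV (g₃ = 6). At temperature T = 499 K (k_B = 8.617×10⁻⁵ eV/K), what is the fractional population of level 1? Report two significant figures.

k_BT = 8.617×10⁻⁵ × 499 K = 0.04300 eV.
Eᵢ/kT = 0.1633, 0.9860, 1.744, 1.835.
Z = Σ gᵢe^(−Eᵢ/kT) = 6·e^(−0.1633) + 1·e^(−0.9860) + 1·e^(−1.744) + 6·e^(−1.835) = 5.096 + 0.3731 + 0.1748 + 0.9577 = 6.602.
P₁ = g₁ e^(−E₁/kT) / Z = 0.3731/6.602 = 0.057.

0.057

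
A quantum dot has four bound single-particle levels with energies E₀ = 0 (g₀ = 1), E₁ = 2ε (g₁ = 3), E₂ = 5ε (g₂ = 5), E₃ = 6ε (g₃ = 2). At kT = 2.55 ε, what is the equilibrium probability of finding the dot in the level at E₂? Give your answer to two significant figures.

0.22

Eᵢ/kT = 0, 0.7843, 1.961, 2.353.
Z = Σ gᵢe^(−Eᵢ/kT) = 1·e^(−0) + 3·e^(−0.7843) + 5·e^(−1.961) + 2·e^(−2.353) = 1.000 + 1.369 + 0.7036 + 0.1902 = 3.263.
P₂ = g₂ e^(−E₂/kT) / Z = 0.7036/3.263 = 0.22.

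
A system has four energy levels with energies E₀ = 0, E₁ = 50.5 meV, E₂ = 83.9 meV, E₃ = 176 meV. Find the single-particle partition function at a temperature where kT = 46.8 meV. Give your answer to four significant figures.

Eᵢ/kT = 0, 1.07906, 1.79274, 3.76068.
Z = Σ e^(−Eᵢ/kT) = e^(−0) + e^(−1.07906) + e^(−1.79274) + e^(−3.76068) = 1.00000 + 0.339915 + 0.166503 + 0.0232679 = 1.52969.

Z = 1.530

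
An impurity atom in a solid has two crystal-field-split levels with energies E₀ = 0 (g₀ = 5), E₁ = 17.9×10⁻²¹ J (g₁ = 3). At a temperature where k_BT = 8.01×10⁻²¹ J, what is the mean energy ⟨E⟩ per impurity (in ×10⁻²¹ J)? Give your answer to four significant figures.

Eᵢ/kT = 0, 2.23471.
Z = Σ gᵢe^(−Eᵢ/kT) = 5·e^(−0) + 3·e^(−2.23471) = 5.00000 + 0.321069 = 5.32107.
⟨E⟩ = Σ Eᵢ gᵢe^(−Eᵢ/kT) / Z = (0·5.00000 + 17.9·0.321069) / 5.32107 = 1.080 ×10⁻²¹ J.

1.080 ×10⁻²¹ J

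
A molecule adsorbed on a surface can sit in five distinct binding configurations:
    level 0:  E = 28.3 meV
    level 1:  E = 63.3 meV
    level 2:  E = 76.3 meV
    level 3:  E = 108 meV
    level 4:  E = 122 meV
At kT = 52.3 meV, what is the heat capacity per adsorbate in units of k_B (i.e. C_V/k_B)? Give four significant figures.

0.3592

Eᵢ/kT = 0.541109, 1.21033, 1.45889, 2.06501, 2.33270.
Z = Σ e^(−Eᵢ/kT) = e^(−0.541109) + e^(−1.21033) + e^(−1.45889) + e^(−2.06501) + e^(−2.33270) = 0.582102 + 0.298099 + 0.232494 + 0.126817 + 0.0970334 = 1.33655.
⟨E⟩ = 58.8207 meV, ⟨E²⟩ = 4442.48 meV².
C_V/k_B = (⟨E²⟩ − ⟨E⟩²)/(kT)² = (4442.48 − 3459.87)/2735.29 = 0.3592.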